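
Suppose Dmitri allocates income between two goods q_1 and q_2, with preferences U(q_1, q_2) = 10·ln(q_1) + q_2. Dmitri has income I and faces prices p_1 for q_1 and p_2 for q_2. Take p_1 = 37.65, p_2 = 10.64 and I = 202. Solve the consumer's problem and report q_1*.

q_1* = 2.826

MU_q_1 = 10/q_1, MU_q_2 = 1. Tangency: 10/q_1 = p_1/p_2.
So q_1*(p_1,p_2) = 10·p_2/p_1, independent of income; and q_2* = (I − 10·p_2)/p_2.
At the given prices: q_1* = 10·10.64/37.65 = 2.826.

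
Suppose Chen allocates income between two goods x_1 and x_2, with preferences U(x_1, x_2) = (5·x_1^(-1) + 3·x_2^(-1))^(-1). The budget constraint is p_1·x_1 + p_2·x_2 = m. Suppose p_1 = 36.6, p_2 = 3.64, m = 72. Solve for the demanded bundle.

MU_x_1 ∝ 5·x_1^(-2), MU_x_2 ∝ 3·x_2^(-2), so MRS = (5/3)·(x_2/x_1)^(2) = p_1/p_2.
Hence x_2/x_1 = ((3/5)·p_1/p_2)^(1/(2)), i.e. raised to the 0.5 power.
Substitute x_2 = (x_2/x_1)·x_1 into the budget: x_1* = m/(p_1 + p_2·(x_2/x_1)).
Numerically x_2/x_1 = 2.45621, so x_1* = 72/(36.6 + 3.64·2.45621) = 1.581 and x_2* = 2.45621·1.581 = 3.8833.

x_1* = 1.581, x_2* = 3.8833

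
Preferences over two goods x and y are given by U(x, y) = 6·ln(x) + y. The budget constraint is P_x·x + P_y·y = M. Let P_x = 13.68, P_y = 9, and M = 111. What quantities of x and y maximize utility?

MU_x = 6/x, MU_y = 1. Tangency: 6/x = P_x/P_y.
So x*(P_x,P_y) = 6·P_y/P_x, independent of income; and y* = (M − 6·P_y)/P_y.
At the given prices: x* = 6·9/13.68 = 3.9474, and y* = 6.3333.

x* = 3.9474, y* = 6.3333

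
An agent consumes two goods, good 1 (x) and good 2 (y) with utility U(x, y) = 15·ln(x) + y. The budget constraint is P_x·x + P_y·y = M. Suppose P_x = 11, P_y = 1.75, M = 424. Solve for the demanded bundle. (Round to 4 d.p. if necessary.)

x* = 2.3864, y* = 227.2857

Set MRS = P_x/P_y: (15/x)/1 = P_x/P_y.
So x*(P_x,P_y) = 15·P_y/P_x, independent of income; and y* = (M − 15·P_y)/P_y.
At the given prices: x* = 15·1.75/11 = 2.3864, and y* = 227.2857.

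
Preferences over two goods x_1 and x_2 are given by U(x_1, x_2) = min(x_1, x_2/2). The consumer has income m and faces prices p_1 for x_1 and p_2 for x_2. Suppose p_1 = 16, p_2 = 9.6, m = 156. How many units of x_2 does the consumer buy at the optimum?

Demand: x_1*(p_1,p_2,m) = m/(p_1 + 2·p_2), x_2* = 2·m/(p_1 + 2·p_2).
Here 16 + 2·9.6 = 35.2, giving x_2* = 8.8636.

x_2* = 8.8636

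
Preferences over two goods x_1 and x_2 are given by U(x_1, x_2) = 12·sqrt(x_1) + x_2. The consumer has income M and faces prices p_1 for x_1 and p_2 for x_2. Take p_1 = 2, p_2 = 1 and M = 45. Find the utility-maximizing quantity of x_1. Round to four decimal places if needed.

x_1* = 9

MU_x_1 = 6/√x_1, MU_x_2 = 1. Tangency: 6/√x_1 = p_1/p_2.
Solve: √x_1 = 6·p_2/p_1, so x_1*(p_1,p_2) = (6·p_2/p_1)², and x_2* = (M − p_1·x_1*)/p_2.
Plugging in: x_1* = (6·1/2)² = 9.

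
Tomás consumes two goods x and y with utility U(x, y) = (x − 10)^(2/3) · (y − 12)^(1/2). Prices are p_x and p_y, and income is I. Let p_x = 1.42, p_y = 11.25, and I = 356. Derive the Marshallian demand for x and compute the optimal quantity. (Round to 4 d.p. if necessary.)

Let x' = x−10, y' = y−12. MRS = (4/3)·y'/x' = p_x/p_y.
After buying the subsistence bundle (10, 12), a share 4/7 of the remaining income goes to x: x* = 10 + 4/7·(I − 10p_x − 12p_y)/p_x.
Discretionary income = 356 − 10·1.42 − 12·11.25 = 206.8; x* = 10 + 4/7·206.8/1.42 = 93.2193.

x* = 93.2193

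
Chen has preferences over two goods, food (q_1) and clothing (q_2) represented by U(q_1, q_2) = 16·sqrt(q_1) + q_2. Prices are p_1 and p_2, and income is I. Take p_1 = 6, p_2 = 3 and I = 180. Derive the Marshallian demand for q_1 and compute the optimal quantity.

Plugging in: q_1* = (8·3/6)² = 16.

q_1* = 16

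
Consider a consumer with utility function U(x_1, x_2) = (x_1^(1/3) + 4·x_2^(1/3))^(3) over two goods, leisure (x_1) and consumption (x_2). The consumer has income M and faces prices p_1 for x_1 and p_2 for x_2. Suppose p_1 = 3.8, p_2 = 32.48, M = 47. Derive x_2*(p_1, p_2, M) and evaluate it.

x_2* = 1.0598

MU_x_1 ∝ x_1^(-2/3), MU_x_2 ∝ 4·x_2^(-2/3), so MRS = (1/4)·(x_2/x_1)^(2/3) = p_1/p_2.
Solve for the ratio: x_2/x_1 = [4·p_1/p_2]^(1.5).
Substitute x_2 = (x_2/x_1)·x_1 into the budget: x_1* = M/(p_1 + p_2·(x_2/x_1)).
Numerically x_2/x_1 = 0.320141, so x_1* = 47/(3.8 + 32.48·0.320141) = 3.3103 and x_2* = 0.320141·3.3103 = 1.0598.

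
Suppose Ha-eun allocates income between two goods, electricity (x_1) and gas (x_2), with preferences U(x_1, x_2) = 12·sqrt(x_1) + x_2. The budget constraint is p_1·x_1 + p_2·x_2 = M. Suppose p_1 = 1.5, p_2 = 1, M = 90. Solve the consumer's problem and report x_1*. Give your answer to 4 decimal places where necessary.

x_1* = 16

MU_x_1 = 6/√x_1, MU_x_2 = 1. Tangency: 6/√x_1 = p_1/p_2.
Thus x_1* = (6·p_2/p_1)² — independent of M — with the rest of income spent on x_2.
Plugging in: x_1* = (6·1/1.5)² = 16.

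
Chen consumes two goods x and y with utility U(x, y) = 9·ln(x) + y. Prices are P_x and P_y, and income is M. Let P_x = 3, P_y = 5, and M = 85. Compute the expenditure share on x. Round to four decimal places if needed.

So x*(P_x,P_y) = 9·P_y/P_x, independent of income; and y* = (M − 9·P_y)/P_y.
At the given prices: x* = 9·5/3 = 15, and y* = 8.
Expenditure on x: 3·15 = 45; share = 0.5294.

share on x = 0.5294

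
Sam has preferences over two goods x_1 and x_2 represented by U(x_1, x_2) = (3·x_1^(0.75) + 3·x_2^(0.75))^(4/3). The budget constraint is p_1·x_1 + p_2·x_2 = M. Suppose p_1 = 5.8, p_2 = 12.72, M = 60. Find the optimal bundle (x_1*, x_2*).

x_1* = 9.449, x_2* = 0.4085

MRS = MU_x_1/MU_x_2 = (x_2/x_1)^(0.25). Set equal to p_1/p_2.
Hence x_2/x_1 = (p_1/p_2)^(1/(0.25)), i.e. raised to the 4 power.
Substitute x_2 = (x_2/x_1)·x_1 into the budget: x_1* = M/(p_1 + p_2·(x_2/x_1)).
Numerically x_2/x_1 = 0.043228, so x_1* = 60/(5.8 + 12.72·0.043228) = 9.449 and x_2* = 0.043228·9.449 = 0.4085.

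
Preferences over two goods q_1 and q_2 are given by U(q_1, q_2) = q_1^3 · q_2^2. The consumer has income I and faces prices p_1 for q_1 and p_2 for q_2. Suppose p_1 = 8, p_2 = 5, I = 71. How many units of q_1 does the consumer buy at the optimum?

q_1* = 5.325

Tangency: MRS = (3/2)·q_2/q_1 = p_1/p_2.
So 3·p_2·q_2 = 2·p_1·q_1; combined with the budget, a share 0.6 of income goes to q_1.
Demand: q_1*(p_1,p_2,I) = 0.6·I/p_1 and q_2* = 0.4·I/p_2.
At p_1=8, p_2=5, I=71: q_1* = 0.6·71/8 = 5.325.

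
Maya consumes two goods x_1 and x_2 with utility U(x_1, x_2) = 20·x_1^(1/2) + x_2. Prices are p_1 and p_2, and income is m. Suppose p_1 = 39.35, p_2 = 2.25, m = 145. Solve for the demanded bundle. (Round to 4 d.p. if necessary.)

Thus x_1* = (10·p_2/p_1)² — independent of m — with the rest of income spent on x_2.
Plugging in: x_1* = (10·2.25/39.35)² = 0.3269, x_2* = 58.7265.

x_1* = 0.3269, x_2* = 58.7265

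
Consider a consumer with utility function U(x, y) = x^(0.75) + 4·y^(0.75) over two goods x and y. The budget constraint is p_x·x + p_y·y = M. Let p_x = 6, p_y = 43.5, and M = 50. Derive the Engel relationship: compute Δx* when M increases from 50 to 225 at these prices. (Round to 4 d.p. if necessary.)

Δx* = 17.4465

MU_x ∝ x^(-0.25), MU_y ∝ 4·y^(-0.25), so MRS = (1/4)·(y/x)^(0.25) = p_x/p_y.
Solve for the ratio: y/x = [4·p_x/p_y]^(4).
With the ratio pinned down, the budget gives x* = M/(p_x + p_y·(y/x)) and y* = (y/x)·x*.
Numerically y/x = 0.092659, so x* = 50/(6 + 43.5·0.092659) = 4.9847.
At M' = 225: x* = 22.4312. Change: 22.4312 − 4.9847 = 17.4465.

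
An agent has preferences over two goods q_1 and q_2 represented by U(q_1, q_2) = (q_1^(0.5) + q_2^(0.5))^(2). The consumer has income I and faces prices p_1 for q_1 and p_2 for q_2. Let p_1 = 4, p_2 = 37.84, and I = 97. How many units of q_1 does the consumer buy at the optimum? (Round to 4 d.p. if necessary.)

q_1* = 21.9316

MRS = MU_q_1/MU_q_2 = (q_2/q_1)^(0.5). Set equal to p_1/p_2.
Solve for the ratio: q_2/q_1 = [p_1/p_2]^(2).
With the ratio pinned down, the budget gives q_1* = I/(p_1 + p_2·(q_2/q_1)) and q_2* = (q_2/q_1)·q_1*.
Numerically q_2/q_1 = 0.011174, so q_1* = 97/(4 + 37.84·0.011174) = 21.9316.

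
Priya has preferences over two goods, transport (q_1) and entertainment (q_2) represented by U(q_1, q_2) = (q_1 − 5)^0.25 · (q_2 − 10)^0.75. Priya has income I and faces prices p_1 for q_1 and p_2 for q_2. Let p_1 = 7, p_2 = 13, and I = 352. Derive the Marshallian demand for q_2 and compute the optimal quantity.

MRS = (1/3)·(q_2−10)/(q_1−5). Tangency with p_1/p_2 gives q_2−10 = 3·(p_1/p_2)·(q_1−5).
Substituting into the budget: q_1* = 5 + 0.25·(I − 5·p_1 − 10·p_2)/p_1, and q_2* = 10 + 0.75·(…)/p_2.
Discretionary income = 352 − 5·7 − 10·13 = 187; q_2* = 10 + 0.75·187/13 = 20.7885.

q_2* = 20.7885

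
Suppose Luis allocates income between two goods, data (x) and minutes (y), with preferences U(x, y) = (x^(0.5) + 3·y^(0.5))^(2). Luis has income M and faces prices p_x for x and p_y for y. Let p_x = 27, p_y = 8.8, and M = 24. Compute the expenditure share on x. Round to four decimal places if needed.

Substitute y = (y/x)·x into the budget: x* = M/(p_x + p_y·(y/x)).
Numerically y/x = 84.723657, so x* = 24/(27 + 8.8·84.723657) = 0.0311 and y* = 84.723657·0.0311 = 2.632.
Expenditure on x: 27·0.0311 = 0.8388; share = 0.0349.

share on x = 0.0349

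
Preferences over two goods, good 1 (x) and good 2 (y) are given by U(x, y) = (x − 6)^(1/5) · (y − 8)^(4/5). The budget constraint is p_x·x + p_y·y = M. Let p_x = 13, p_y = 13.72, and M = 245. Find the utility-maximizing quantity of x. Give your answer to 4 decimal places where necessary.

Let x' = x−6, y' = y−8. MRS = (1/4)·y'/x' = p_x/p_y.
After buying the subsistence bundle (6, 8), a share 0.2 of the remaining income goes to x: x* = 6 + 0.2·(M − 6p_x − 8p_y)/p_x.
Discretionary income = 245 − 6·13 − 8·13.72 = 57.24; x* = 6 + 0.2·57.24/13 = 6.8806.

x* = 6.8806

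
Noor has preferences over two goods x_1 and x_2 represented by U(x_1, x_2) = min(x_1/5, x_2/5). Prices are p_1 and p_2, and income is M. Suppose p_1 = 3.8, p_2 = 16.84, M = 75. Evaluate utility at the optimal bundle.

Leontief preferences: the optimum is at the kink where x_1/5 = x_2/5, i.e. x_2 = x_1.
Budget: p_1·x_1 + p_2·x_1 = M, so (5·p_1 + 5·p_2)·x_1 = 5·M.
Demand: x_1*(p_1,p_2,M) = 5·M/(5·p_1 + 5·p_2), x_2* = 5·M/(5·p_1 + 5·p_2).
Here 5·3.8 + 5·16.84 = 103.2, giving x_1* = 3.6337 and x_2* = 3.6337.
Utility at the optimum: U(3.6337, 3.6337) = 0.7267.

V = 0.7267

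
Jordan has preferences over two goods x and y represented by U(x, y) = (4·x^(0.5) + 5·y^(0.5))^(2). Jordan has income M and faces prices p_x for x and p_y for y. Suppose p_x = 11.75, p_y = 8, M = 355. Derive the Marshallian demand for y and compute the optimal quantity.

y* = 30.9073

MRS = MU_x/MU_y = (4/5)·(y/x)^(0.5). Set equal to p_x/p_y.
Hence y/x = ((5/4)·p_x/p_y)^(1/(0.5)), i.e. raised to the 2 power.
Substitute y = (y/x)·x into the budget: x* = M/(p_x + p_y·(y/x)).
Numerically y/x = 3.370667, so x* = 355/(11.75 + 8·3.370667) = 9.1695 and y* = 3.370667·9.1695 = 30.9073.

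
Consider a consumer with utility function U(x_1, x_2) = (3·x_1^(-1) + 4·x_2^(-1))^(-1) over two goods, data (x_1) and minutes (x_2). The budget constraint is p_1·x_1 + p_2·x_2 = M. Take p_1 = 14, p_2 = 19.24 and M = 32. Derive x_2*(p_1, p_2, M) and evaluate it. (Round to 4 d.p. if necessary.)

From the CES first-order condition, (3/4)·(x_2/x_1)^(2) = p_1/p_2.
Solve for the ratio: x_2/x_1 = [(4/3)·p_1/p_2]^(0.5).
Substitute x_2 = (x_2/x_1)·x_1 into the budget: x_1* = M/(p_1 + p_2·(x_2/x_1)).
Numerically x_2/x_1 = 0.984988, so x_1* = 32/(14 + 19.24·0.984988) = 0.9711 and x_2* = 0.984988·0.9711 = 0.9566.

x_2* = 0.9566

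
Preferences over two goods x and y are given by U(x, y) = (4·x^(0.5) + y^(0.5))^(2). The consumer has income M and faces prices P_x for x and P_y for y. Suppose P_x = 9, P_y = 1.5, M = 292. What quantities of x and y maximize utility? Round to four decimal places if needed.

MRS = MU_x/MU_y = 4·(y/x)^(0.5). Set equal to P_x/P_y.
Solve for the ratio: y/x = [(1/4)·P_x/P_y]^(2).
Substitute y = (y/x)·x into the budget: x* = M/(P_x + P_y·(y/x)).
Numerically y/x = 2.25, so x* = 292/(9 + 1.5·2.25) = 23.596 and y* = 2.25·23.596 = 53.0909.

x* = 23.596, y* = 53.0909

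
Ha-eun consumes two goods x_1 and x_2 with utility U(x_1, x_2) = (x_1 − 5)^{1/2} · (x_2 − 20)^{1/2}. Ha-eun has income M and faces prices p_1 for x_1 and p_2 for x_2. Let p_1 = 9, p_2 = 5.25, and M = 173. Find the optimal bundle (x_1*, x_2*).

After buying the subsistence bundle (5, 20), a share 0.5 of the remaining income goes to x_1: x_1* = 5 + 0.5·(M − 5p_1 − 20p_2)/p_1.
Discretionary income = 173 − 5·9 − 20·5.25 = 23; x_1* = 5 + 0.5·23/9 = 6.2778; x_2* = 20 + 0.5·23/5.25 = 22.1905.

x_1* = 6.2778, x_2* = 22.1905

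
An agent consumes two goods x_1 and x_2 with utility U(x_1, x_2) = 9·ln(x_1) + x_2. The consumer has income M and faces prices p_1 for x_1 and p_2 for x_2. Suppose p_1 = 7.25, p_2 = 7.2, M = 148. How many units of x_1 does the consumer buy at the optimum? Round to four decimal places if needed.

Set MRS = p_1/p_2: (9/x_1)/1 = p_1/p_2.
So x_1*(p_1,p_2) = 9·p_2/p_1, independent of income; and x_2* = (M − 9·p_2)/p_2.
At the given prices: x_1* = 9·7.2/7.25 = 8.9379.

x_1* = 8.9379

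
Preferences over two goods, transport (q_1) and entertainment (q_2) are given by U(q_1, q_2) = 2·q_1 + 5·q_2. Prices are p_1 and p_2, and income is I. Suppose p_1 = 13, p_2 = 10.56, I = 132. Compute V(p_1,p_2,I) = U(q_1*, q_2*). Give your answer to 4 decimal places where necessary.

V = 62.5

Linear utility — the consumer picks whichever good has higher MU/price: 2/13 = 0.1538 vs 5/10.56 = 0.4735.
q_2 gives more utility per dollar, so spend all income on q_2: q_2* = I/p_2, q_1* = 0.
Numerically: q_1* = 0, q_2* = 12.5.
Utility at the optimum: U(0, 12.5) = 62.5.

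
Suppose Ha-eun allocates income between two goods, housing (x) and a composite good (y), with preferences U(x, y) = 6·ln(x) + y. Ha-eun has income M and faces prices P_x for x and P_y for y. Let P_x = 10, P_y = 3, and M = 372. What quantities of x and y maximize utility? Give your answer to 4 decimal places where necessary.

Set MRS = P_x/P_y: (6/x)/1 = P_x/P_y.
So x*(P_x,P_y) = 6·P_y/P_x, independent of income; and y* = (M − 6·P_y)/P_y.
At the given prices: x* = 6·3/10 = 1.8, and y* = 118.

x* = 1.8, y* = 118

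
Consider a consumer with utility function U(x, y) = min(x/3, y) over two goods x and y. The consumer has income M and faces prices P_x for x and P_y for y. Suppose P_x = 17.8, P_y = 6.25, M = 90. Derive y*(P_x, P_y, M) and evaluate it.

y* = 1.5088

Here 3·17.8 + 6.25 = 59.65, giving y* = 1.5088.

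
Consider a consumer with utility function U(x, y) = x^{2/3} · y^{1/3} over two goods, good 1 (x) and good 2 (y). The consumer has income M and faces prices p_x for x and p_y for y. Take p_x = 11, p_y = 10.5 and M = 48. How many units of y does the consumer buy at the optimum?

At p_x=11, p_y=10.5, M=48: y* = 1/3·48/10.5 = 1.5238.

y* = 1.5238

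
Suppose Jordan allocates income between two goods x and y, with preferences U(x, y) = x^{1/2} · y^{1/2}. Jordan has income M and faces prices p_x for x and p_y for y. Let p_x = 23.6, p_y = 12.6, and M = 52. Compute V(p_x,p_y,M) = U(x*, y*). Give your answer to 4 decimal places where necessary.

V = 1.5078

The MRS is y/x. Set MRS = p_x/p_y.
Rearranging, p_y·y = p_x·x. Substituting into the budget gives p_x·x·(1 + 1) = M.
Demand: x*(p_x,p_y,M) = 0.5·M/p_x and y* = 0.5·M/p_y.
At p_x=23.6, p_y=12.6, M=52: x* = 0.5·52/23.6 = 1.1017, y* = 2.0635.
Utility at the optimum: U(1.1017, 2.0635) = 1.5078.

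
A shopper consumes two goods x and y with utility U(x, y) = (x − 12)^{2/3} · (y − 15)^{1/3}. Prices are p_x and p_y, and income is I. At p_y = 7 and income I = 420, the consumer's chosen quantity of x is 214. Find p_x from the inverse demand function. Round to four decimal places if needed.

MRS = 2·(y−15)/(x−12). Tangency with p_x/p_y gives y−15 = (1/2)·(p_x/p_y)·(x−12).
Substituting into the budget: x* = 12 + 2/3·(I − 12·p_x − 15·p_y)/p_x, and y* = 15 + 1/3·(…)/p_y.
Set x* = 214 in the demand function and solve for p_x: p_x = 1.

p_x = 1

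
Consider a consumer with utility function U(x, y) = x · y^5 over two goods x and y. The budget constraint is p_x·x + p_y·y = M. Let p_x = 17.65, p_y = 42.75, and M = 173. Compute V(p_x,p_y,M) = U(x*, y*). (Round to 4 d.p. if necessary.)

The MRS is (1/5)·y/x. Set MRS = p_x/p_y.
So p_y·y = 5·p_x·x; combined with the budget, a share 1/6 of income goes to x.
Demand: x*(p_x,p_y,M) = 1/6·M/p_x and y* = 5/6·M/p_y.
At p_x=17.65, p_y=42.75, M=173: x* = 1/6·173/17.65 = 1.6336, y* = 3.3723.
Utility at the optimum: U(1.6336, 3.3723) = 712.5147.

V = 712.5147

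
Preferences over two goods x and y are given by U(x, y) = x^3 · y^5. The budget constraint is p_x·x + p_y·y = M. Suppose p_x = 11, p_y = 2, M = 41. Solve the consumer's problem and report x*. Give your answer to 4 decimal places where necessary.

MU_x/MU_y = (3·y)/(5·x); tangency sets this equal to p_x/p_y.
So 3·p_y·y = 5·p_x·x; combined with the budget, a share 0.375 of income goes to x.
Demand: x*(p_x,p_y,M) = 0.375·M/p_x and y* = 0.625·M/p_y.
At p_x=11, p_y=2, M=41: x* = 0.375·41/11 = 1.3977.

x* = 1.3977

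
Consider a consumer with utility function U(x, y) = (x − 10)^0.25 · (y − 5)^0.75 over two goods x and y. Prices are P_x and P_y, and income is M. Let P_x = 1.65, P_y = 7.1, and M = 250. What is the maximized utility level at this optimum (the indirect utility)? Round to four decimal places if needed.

V = 22.8892

Let x' = x−10, y' = y−5. MRS = (1/3)·y'/x' = P_x/P_y.
After buying the subsistence bundle (10, 5), a share 0.25 of the remaining income goes to x: x* = 10 + 0.25·(M − 10P_x − 5P_y)/P_x.
Discretionary income = 250 − 10·1.65 − 5·7.1 = 198; x* = 10 + 0.25·198/1.65 = 40; y* = 5 + 0.75·198/7.1 = 25.9155.
Utility at the optimum: U(40, 25.9155) = 22.8892.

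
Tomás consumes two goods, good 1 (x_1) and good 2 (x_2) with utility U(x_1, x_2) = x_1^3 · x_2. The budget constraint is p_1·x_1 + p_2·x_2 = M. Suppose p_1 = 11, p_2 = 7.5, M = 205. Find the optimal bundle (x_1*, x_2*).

Tangency: MRS = 3·x_2/x_1 = p_1/p_2.
So 3·p_2·x_2 = p_1·x_1; combined with the budget, a share 0.75 of income goes to x_1.
Demand: x_1*(p_1,p_2,M) = 0.75·M/p_1 and x_2* = 0.25·M/p_2.
At p_1=11, p_2=7.5, M=205: x_1* = 0.75·205/11 = 13.9773, x_2* = 6.8333.

x_1* = 13.9773, x_2* = 6.8333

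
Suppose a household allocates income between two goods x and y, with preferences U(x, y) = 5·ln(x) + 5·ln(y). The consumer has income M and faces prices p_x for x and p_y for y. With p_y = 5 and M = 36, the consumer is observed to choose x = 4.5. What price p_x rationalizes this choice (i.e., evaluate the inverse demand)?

p_x = 4

Tangency: MRS = y/x = p_x/p_y.
So 5·p_y·y = 5·p_x·x; combined with the budget, a share 0.5 of income goes to x.
Demand: x*(p_x,p_y,M) = 0.5·M/p_x and y* = 0.5·M/p_y.
Set x* = 4.5 in the demand function and solve for p_x: p_x = 4.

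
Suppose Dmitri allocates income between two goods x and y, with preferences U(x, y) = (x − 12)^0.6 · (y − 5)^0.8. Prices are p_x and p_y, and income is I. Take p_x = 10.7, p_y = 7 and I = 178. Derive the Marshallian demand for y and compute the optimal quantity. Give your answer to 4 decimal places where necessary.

After buying the subsistence bundle (12, 5), a share 3/7 of the remaining income goes to x: x* = 12 + 3/7·(I − 12p_x − 5p_y)/p_x.
Discretionary income = 178 − 12·10.7 − 5·7 = 14.6; y* = 5 + 4/7·14.6/7 = 6.1918.

y* = 6.1918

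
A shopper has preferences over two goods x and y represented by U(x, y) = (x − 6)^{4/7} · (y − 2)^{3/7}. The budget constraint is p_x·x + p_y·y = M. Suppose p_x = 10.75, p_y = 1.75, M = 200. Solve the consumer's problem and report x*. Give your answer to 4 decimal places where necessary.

x* = 13.0166

Substituting into the budget: x* = 6 + 4/7·(M − 6·p_x − 2·p_y)/p_x, and y* = 2 + 3/7·(…)/p_y.
Discretionary income = 200 − 6·10.75 − 2·1.75 = 132; x* = 6 + 4/7·132/10.75 = 13.0166.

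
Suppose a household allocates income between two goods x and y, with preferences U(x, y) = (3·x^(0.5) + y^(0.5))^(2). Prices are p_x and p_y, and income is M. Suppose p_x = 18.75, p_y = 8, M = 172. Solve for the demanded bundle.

From the CES first-order condition, 3·(y/x)^(0.5) = p_x/p_y.
Solve for the ratio: y/x = [(1/3)·p_x/p_y]^(2).
Substitute y = (y/x)·x into the budget: x* = M/(p_x + p_y·(y/x)).
Numerically y/x = 0.610352, so x* = 172/(18.75 + 8·0.610352) = 7.278 and y* = 0.610352·7.278 = 4.4421.

x* = 7.278, y* = 4.4421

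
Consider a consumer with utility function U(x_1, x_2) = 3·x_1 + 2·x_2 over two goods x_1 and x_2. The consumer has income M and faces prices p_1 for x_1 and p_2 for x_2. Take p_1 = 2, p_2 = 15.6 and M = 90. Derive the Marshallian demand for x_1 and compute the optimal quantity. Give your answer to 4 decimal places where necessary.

x_1 gives more utility per dollar, so spend all income on x_1: x_1* = M/p_1, x_2* = 0.
Numerically: x_1* = 45, x_2* = 0.

x_1* = 45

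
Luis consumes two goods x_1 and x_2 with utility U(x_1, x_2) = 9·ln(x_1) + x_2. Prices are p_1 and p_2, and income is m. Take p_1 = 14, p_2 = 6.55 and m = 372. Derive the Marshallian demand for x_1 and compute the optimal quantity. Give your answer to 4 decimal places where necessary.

Set MRS = p_1/p_2: (9/x_1)/1 = p_1/p_2.
So x_1*(p_1,p_2) = 9·p_2/p_1, independent of income; and x_2* = (m − 9·p_2)/p_2.
At the given prices: x_1* = 9·6.55/14 = 4.2107.

x_1* = 4.2107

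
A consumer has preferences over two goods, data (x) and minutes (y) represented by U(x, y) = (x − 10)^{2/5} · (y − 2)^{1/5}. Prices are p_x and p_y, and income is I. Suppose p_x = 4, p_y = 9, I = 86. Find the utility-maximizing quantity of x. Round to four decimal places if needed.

x* = 14.6667

Let x' = x−10, y' = y−2. MRS = 2·y'/x' = p_x/p_y.
After buying the subsistence bundle (10, 2), a share 2/3 of the remaining income goes to x: x* = 10 + 2/3·(I − 10p_x − 2p_y)/p_x.
Discretionary income = 86 − 10·4 − 2·9 = 28; x* = 10 + 2/3·28/4 = 14.6667.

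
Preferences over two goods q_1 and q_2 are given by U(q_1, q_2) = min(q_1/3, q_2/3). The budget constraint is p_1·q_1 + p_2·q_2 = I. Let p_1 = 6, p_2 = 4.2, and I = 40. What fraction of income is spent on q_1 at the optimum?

share on q_1 = 0.5882

Leontief preferences: the optimum is at the kink where q_1/3 = q_2/3, i.e. q_2 = q_1.
Budget: p_1·q_1 + p_2·q_1 = I, so (3·p_1 + 3·p_2)·q_1 = 3·I.
Demand: q_1*(p_1,p_2,I) = 3·I/(3·p_1 + 3·p_2), q_2* = 3·I/(3·p_1 + 3·p_2).
Here 3·6 + 3·4.2 = 30.6, giving q_1* = 3.9216 and q_2* = 3.9216.
Expenditure on q_1: 6·3.9216 = 23.5294; share = 0.5882.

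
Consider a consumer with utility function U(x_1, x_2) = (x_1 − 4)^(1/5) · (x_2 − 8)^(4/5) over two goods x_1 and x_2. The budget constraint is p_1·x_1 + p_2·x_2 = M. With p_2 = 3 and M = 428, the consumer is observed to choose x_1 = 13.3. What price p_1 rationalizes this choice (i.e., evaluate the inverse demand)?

p_1 = 8

This is Cobb-Douglas in (x_1−4, x_2−8): tangency gives 0.2·p_2·(x_2−8) = 0.8·p_1·(x_1−4).
After buying the subsistence bundle (4, 8), a share 0.2 of the remaining income goes to x_1: x_1* = 4 + 0.2·(M − 4p_1 − 8p_2)/p_1.
Set x_1* = 13.3 in the demand function and solve for p_1: p_1 = 8.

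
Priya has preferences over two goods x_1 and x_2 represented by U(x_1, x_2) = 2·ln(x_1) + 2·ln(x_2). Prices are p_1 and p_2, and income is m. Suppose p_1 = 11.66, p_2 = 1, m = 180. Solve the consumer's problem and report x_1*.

MU_x_1/MU_x_2 = (2·x_2)/(2·x_1); tangency sets this equal to p_1/p_2.
So 2·p_2·x_2 = 2·p_1·x_1; combined with the budget, a share 0.5 of income goes to x_1.
Demand: x_1*(p_1,p_2,m) = 0.5·m/p_1 and x_2* = 0.5·m/p_2.
At p_1=11.66, p_2=1, m=180: x_1* = 0.5·180/11.66 = 7.7187.

x_1* = 7.7187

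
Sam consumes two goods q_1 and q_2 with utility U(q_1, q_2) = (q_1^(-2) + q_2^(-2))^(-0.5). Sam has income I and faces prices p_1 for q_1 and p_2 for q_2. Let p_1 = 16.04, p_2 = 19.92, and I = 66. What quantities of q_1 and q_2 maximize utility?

With the ratio pinned down, the budget gives q_1* = I/(p_1 + p_2·(q_2/q_1)) and q_2* = (q_2/q_1)·q_1*.
Numerically q_2/q_1 = 0.930333, so q_1* = 66/(16.04 + 19.92·0.930333) = 1.909 and q_2* = 0.930333·1.909 = 1.776.

q_1* = 1.909, q_2* = 1.776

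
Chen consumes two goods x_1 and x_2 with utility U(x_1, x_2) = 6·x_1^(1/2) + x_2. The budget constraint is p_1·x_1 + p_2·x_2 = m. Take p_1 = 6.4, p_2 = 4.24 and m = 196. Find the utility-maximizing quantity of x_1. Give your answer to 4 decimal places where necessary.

Utility is quasi-linear in x_2; the FOC for x_1 is 3/√x_1 = p_1/p_2.
Thus x_1* = (3·p_2/p_1)² — independent of m — with the rest of income spent on x_2.
Plugging in: x_1* = (3·4.24/6.4)² = 3.9502.

x_1* = 3.9502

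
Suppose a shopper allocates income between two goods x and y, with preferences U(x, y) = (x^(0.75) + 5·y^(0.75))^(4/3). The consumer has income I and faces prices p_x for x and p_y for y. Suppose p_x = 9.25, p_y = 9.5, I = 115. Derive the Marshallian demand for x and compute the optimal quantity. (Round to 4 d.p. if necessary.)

x* = 0.0215

From the CES first-order condition, (1/5)·(y/x)^(0.25) = p_x/p_y.
Solve for the ratio: y/x = [5·p_x/p_y]^(4).
Substitute y = (y/x)·x into the budget: x* = I/(p_x + p_y·(y/x)).
Numerically y/x = 561.762218, so x* = 115/(9.25 + 9.5·561.762218) = 0.0215.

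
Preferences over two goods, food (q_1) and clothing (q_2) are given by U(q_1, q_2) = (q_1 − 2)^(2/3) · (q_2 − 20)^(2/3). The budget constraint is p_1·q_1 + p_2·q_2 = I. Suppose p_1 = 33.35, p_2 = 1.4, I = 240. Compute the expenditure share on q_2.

share on q_2 = 0.4194

This is Cobb-Douglas in (q_1−2, q_2−20): tangency gives 2/3·p_2·(q_2−20) = 2/3·p_1·(q_1−2).
After buying the subsistence bundle (2, 20), a share 0.5 of the remaining income goes to q_1: q_1* = 2 + 0.5·(I − 2p_1 − 20p_2)/p_1.
Discretionary income = 240 − 2·33.35 − 20·1.4 = 145.3; q_1* = 2 + 0.5·145.3/33.35 = 4.1784; q_2* = 20 + 0.5·145.3/1.4 = 71.8929.
Expenditure on q_2: 1.4·71.8929 = 100.65; share = 0.4194.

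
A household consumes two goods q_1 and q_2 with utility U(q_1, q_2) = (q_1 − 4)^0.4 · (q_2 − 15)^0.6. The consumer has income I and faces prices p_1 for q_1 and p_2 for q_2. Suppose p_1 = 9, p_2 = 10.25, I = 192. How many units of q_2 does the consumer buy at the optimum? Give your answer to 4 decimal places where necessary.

q_2* = 15.1317

MRS = (2/3)·(q_2−15)/(q_1−4). Tangency with p_1/p_2 gives q_2−15 = (3/2)·(p_1/p_2)·(q_1−4).
Substituting into the budget: q_1* = 4 + 0.4·(I − 4·p_1 − 15·p_2)/p_1, and q_2* = 15 + 0.6·(…)/p_2.
Discretionary income = 192 − 4·9 − 15·10.25 = 2.25; q_2* = 15 + 0.6·2.25/10.25 = 15.1317.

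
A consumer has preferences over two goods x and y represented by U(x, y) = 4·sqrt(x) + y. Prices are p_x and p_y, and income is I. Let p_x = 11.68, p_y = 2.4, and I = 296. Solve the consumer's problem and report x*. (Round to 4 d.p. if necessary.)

Utility is quasi-linear in y; the FOC for x is 2/√x = p_x/p_y.
Solve: √x = 2·p_y/p_x, so x*(p_x,p_y) = (2·p_y/p_x)², and y* = (I − p_x·x*)/p_y.
Plugging in: x* = (2·2.4/11.68)² = 0.1689.

x* = 0.1689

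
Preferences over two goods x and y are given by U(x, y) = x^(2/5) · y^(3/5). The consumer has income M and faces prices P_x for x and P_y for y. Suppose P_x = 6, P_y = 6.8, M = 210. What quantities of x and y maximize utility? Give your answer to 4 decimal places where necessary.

Tangency: MRS = (2/3)·y/x = P_x/P_y.
Rearranging, P_y·y = (3/2)·P_x·x. Substituting into the budget gives P_x·x·(1 + (3/2)) = M.
Demand: x*(P_x,P_y,M) = 0.4·M/P_x and y* = 0.6·M/P_y.
At P_x=6, P_y=6.8, M=210: x* = 0.4·210/6 = 14, y* = 18.5294.

x* = 14, y* = 18.5294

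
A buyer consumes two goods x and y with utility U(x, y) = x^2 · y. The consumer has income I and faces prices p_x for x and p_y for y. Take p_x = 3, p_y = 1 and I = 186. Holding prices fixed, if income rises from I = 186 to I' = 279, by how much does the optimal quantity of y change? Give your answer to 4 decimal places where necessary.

MU_x/MU_y = (2·y)/(x); tangency sets this equal to p_x/p_y.
Rearranging, p_y·y = (1/2)·p_x·x. Substituting into the budget gives p_x·x·(1 + (1/2)) = I.
Demand: x*(p_x,p_y,I) = 2/3·I/p_x and y* = 1/3·I/p_y.
At p_x=3, p_y=1, I=186: y* = 1/3·186/1 = 62.
At I' = 279: y* = 93. Change: 93 − 62 = 31.

Δy* = 31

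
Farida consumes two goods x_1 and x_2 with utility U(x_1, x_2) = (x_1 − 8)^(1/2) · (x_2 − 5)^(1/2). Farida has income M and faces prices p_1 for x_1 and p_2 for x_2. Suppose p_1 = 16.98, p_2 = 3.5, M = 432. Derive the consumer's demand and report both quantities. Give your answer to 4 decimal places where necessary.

MRS = (x_2−5)/(x_1−8). Tangency with p_1/p_2 gives x_2−5 = (p_1/p_2)·(x_1−8).
Substituting into the budget: x_1* = 8 + 0.5·(M − 8·p_1 − 5·p_2)/p_1, and x_2* = 5 + 0.5·(…)/p_2.
Discretionary income = 432 − 8·16.98 − 5·3.5 = 278.66; x_1* = 8 + 0.5·278.66/16.98 = 16.2055; x_2* = 5 + 0.5·278.66/3.5 = 44.8086.

x_1* = 16.2055, x_2* = 44.8086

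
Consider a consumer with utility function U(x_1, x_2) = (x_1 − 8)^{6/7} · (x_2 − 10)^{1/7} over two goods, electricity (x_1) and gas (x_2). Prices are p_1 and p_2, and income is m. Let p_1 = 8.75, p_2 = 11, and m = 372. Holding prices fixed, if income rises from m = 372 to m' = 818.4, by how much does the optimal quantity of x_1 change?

Δx_1* = 43.729

Let x_1' = x_1−8, x_2' = x_2−10. MRS = 6·x_2'/x_1' = p_1/p_2.
Substituting into the budget: x_1* = 8 + 6/7·(m − 8·p_1 − 10·p_2)/p_1, and x_2* = 10 + 1/7·(…)/p_2.
Discretionary income = 372 − 8·8.75 − 10·11 = 192; x_1* = 8 + 6/7·192/8.75 = 26.8082.
At m' = 818.4: x_1* = 70.5371. Change: 70.5371 − 26.8082 = 43.729.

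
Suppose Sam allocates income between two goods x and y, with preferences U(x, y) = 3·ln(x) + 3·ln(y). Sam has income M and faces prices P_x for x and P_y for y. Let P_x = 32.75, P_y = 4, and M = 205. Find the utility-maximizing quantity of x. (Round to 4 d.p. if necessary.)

At P_x=32.75, P_y=4, M=205: x* = 0.5·205/32.75 = 3.1298.

x* = 3.1298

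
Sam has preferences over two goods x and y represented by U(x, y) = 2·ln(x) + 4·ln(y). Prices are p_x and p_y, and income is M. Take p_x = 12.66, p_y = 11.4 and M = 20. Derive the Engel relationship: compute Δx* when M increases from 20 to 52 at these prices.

Δx* = 0.8425

MU_x/MU_y = (2·y)/(4·x); tangency sets this equal to p_x/p_y.
Rearranging, p_y·y = 2·p_x·x. Substituting into the budget gives p_x·x·(1 + 2) = M.
Demand: x*(p_x,p_y,M) = 1/3·M/p_x and y* = 2/3·M/p_y.
At p_x=12.66, p_y=11.4, M=20: x* = 1/3·20/12.66 = 0.5266.
At M' = 52: x* = 1.3691. Change: 1.3691 − 0.5266 = 0.8425.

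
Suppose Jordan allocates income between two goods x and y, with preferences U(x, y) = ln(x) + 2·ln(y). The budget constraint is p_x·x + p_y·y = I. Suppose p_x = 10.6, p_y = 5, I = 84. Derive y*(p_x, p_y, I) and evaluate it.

MU_x/MU_y = (y)/(2·x); tangency sets this equal to p_x/p_y.
Rearranging, p_y·y = 2·p_x·x. Substituting into the budget gives p_x·x·(1 + 2) = I.
Demand: x*(p_x,p_y,I) = 1/3·I/p_x and y* = 2/3·I/p_y.
At p_x=10.6, p_y=5, I=84: y* = 2/3·84/5 = 11.2.

y* = 11.2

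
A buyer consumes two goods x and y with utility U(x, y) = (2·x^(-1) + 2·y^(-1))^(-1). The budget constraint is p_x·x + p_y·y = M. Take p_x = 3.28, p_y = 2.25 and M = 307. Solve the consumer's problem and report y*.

y* = 61.8127

MRS = MU_x/MU_y = (y/x)^(2). Set equal to p_x/p_y.
Hence y/x = (p_x/p_y)^(1/(2)), i.e. raised to the 0.5 power.
Substitute y = (y/x)·x into the budget: x* = M/(p_x + p_y·(y/x)).
Numerically y/x = 1.207385, so x* = 307/(3.28 + 2.25·1.207385) = 51.1955 and y* = 1.207385·51.1955 = 61.8127.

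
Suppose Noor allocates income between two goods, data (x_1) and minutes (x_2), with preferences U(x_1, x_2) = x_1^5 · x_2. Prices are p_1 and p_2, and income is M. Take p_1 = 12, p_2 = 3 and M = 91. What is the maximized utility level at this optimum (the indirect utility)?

The MRS is 5·x_2/x_1. Set MRS = p_1/p_2.
So 5·p_2·x_2 = p_1·x_1; combined with the budget, a share 5/6 of income goes to x_1.
Demand: x_1*(p_1,p_2,M) = 5/6·M/p_1 and x_2* = 1/6·M/p_2.
At p_1=12, p_2=3, M=91: x_1* = 5/6·91/12 = 6.3194, x_2* = 5.0556.
Utility at the optimum: U(6.3194, 5.0556) = 50952.2525.

V = 50952.2525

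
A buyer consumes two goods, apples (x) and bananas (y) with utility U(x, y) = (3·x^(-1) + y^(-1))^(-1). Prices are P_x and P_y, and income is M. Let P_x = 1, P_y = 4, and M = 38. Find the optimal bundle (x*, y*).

x* = 17.6359, y* = 5.091

Substitute y = (y/x)·x into the budget: x* = M/(P_x + P_y·(y/x)).
Numerically y/x = 0.288675, so x* = 38/(1 + 4·0.288675) = 17.6359 and y* = 0.288675·17.6359 = 5.091.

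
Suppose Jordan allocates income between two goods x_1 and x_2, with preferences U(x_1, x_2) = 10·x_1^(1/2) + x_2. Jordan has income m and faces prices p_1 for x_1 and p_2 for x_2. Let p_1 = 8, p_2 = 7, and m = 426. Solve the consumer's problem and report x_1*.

x_1* = 19.1406

MU_x_1 = 5/√x_1, MU_x_2 = 1. Tangency: 5/√x_1 = p_1/p_2.
Solve: √x_1 = 5·p_2/p_1, so x_1*(p_1,p_2) = (5·p_2/p_1)², and x_2* = (m − p_1·x_1*)/p_2.
Plugging in: x_1* = (5·7/8)² = 19.1406.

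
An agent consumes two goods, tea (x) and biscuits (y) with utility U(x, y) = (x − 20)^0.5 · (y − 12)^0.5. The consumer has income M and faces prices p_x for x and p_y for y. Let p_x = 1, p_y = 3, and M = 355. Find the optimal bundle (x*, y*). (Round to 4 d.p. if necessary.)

MRS = (y−12)/(x−20). Tangency with p_x/p_y gives y−12 = (p_x/p_y)·(x−20).
After buying the subsistence bundle (20, 12), a share 0.5 of the remaining income goes to x: x* = 20 + 0.5·(M − 20p_x − 12p_y)/p_x.
Discretionary income = 355 − 20·1 − 12·3 = 299; x* = 20 + 0.5·299/1 = 169.5; y* = 12 + 0.5·299/3 = 61.8333.

x* = 169.5, y* = 61.8333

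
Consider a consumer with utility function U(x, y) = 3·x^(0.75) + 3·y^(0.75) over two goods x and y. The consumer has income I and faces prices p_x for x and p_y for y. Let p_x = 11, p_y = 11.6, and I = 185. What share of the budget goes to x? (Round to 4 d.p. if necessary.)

share on x = 0.5397

MRS = MU_x/MU_y = (y/x)^(0.25). Set equal to p_x/p_y.
Hence y/x = (p_x/p_y)^(1/(0.25)), i.e. raised to the 4 power.
With the ratio pinned down, the budget gives x* = I/(p_x + p_y·(y/x)) and y* = (y/x)·x*.
Numerically y/x = 0.808609, so x* = 185/(11 + 11.6·0.808609) = 9.0776 and y* = 0.808609·9.0776 = 7.3402.
Expenditure on x: 11·9.0776 = 99.8534; share = 0.5397.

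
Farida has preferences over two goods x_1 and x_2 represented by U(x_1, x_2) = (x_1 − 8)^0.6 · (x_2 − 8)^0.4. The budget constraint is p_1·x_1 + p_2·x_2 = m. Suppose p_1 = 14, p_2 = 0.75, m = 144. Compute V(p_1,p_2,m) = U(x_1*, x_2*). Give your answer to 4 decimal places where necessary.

Discretionary income = 144 − 8·14 − 8·0.75 = 26; x_1* = 8 + 0.6·26/14 = 9.1143; x_2* = 8 + 0.4·26/0.75 = 21.8667.
Utility at the optimum: U(9.1143, 21.8667) = 3.0548.

V = 3.0548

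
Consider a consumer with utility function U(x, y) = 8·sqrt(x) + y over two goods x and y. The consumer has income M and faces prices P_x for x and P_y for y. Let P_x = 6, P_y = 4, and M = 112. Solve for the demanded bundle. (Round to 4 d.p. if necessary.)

Thus x* = (4·P_y/P_x)² — independent of M — with the rest of income spent on y.
Plugging in: x* = (4·4/6)² = 7.1111, y* = 17.3333.

x* = 7.1111, y* = 17.3333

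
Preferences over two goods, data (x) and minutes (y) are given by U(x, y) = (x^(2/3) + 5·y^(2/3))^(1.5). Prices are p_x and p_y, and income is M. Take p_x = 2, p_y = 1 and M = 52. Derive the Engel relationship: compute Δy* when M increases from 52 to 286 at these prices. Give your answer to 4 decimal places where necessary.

Δy* = 233.5329

MU_x ∝ x^(-1/3), MU_y ∝ 5·y^(-1/3), so MRS = (1/5)·(y/x)^(1/3) = p_x/p_y.
Solve for the ratio: y/x = [5·p_x/p_y]^(3).
Substitute y = (y/x)·x into the budget: x* = M/(p_x + p_y·(y/x)).
Numerically y/x = 1000, so x* = 52/(2 + 1·1000) = 0.0519 and y* = 1000·0.0519 = 51.8962.
At M' = 286: y* = 285.4291. Change: 285.4291 − 51.8962 = 233.5329.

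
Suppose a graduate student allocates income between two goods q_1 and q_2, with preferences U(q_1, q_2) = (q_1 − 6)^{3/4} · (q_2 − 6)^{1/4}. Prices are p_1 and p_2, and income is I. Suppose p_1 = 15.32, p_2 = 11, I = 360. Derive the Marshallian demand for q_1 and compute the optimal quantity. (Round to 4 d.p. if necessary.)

After buying the subsistence bundle (6, 6), a share 0.75 of the remaining income goes to q_1: q_1* = 6 + 0.75·(I − 6p_1 − 6p_2)/p_1.
Discretionary income = 360 − 6·15.32 − 6·11 = 202.08; q_1* = 6 + 0.75·202.08/15.32 = 15.893.

q_1* = 15.893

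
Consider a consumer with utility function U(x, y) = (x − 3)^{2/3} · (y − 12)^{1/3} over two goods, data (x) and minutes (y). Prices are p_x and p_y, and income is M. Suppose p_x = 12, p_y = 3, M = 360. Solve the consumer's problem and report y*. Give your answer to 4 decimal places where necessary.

y* = 44

Let x' = x−3, y' = y−12. MRS = 2·y'/x' = p_x/p_y.
After buying the subsistence bundle (3, 12), a share 2/3 of the remaining income goes to x: x* = 3 + 2/3·(M − 3p_x − 12p_y)/p_x.
Discretionary income = 360 − 3·12 − 12·3 = 288; y* = 12 + 1/3·288/3 = 44.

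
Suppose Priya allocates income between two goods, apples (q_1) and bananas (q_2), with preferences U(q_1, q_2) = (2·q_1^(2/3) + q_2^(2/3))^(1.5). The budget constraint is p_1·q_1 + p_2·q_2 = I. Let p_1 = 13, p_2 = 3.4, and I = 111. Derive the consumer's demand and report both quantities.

q_1* = 3.0199, q_2* = 21.1005

MRS = MU_q_1/MU_q_2 = 2·(q_2/q_1)^(1/3). Set equal to p_1/p_2.
Hence q_2/q_1 = ((1/2)·p_1/p_2)^(1/(1/3)), i.e. raised to the 3 power.
Substitute q_2 = (q_2/q_1)·q_1 into the budget: q_1* = I/(p_1 + p_2·(q_2/q_1)).
Numerically q_2/q_1 = 6.987202, so q_1* = 111/(13 + 3.4·6.987202) = 3.0199 and q_2* = 6.987202·3.0199 = 21.1005.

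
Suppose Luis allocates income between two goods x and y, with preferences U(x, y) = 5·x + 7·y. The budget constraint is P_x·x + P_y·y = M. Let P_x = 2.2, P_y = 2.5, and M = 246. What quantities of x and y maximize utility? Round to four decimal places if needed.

Linear utility — the consumer picks whichever good has higher MU/price: 5/2.2 = 2.2727 vs 7/2.5 = 2.8.
y gives more utility per dollar, so spend all income on y: y* = M/P_y, x* = 0.
Numerically: x* = 0, y* = 98.4.

x* = 0, y* = 98.4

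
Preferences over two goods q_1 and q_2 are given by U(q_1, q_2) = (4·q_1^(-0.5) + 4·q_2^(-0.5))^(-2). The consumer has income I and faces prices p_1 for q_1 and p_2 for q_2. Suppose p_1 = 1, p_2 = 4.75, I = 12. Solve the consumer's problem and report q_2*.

Substitute q_2 = (q_2/q_1)·q_1 into the budget: q_1* = I/(p_1 + p_2·(q_2/q_1)).
Numerically q_2/q_1 = 0.353892, so q_1* = 12/(1 + 4.75·0.353892) = 4.476 and q_2* = 0.353892·4.476 = 1.584.

q_2* = 1.584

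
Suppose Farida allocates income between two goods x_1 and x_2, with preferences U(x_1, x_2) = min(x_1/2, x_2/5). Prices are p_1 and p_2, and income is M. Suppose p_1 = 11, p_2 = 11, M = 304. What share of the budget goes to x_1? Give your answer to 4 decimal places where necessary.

Leontief preferences: the optimum is at the kink where x_1/2 = x_2/5, i.e. x_2 = (5/2)·x_1.
Budget: p_1·x_1 + p_2·(5/2)·x_1 = M, so (2·p_1 + 5·p_2)·x_1 = 2·M.
Demand: x_1*(p_1,p_2,M) = 2·M/(2·p_1 + 5·p_2), x_2* = 5·M/(2·p_1 + 5·p_2).
Here 2·11 + 5·11 = 77, giving x_1* = 7.8961 and x_2* = 19.7403.
Expenditure on x_1: 11·7.8961 = 86.8571; share = 0.2857.

share on x_1 = 0.2857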